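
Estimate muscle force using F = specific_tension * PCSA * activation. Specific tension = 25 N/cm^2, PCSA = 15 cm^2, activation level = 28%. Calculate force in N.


F = sigma * PCSA * activation
F = 25 * 15 * 0.28
F = 105 N


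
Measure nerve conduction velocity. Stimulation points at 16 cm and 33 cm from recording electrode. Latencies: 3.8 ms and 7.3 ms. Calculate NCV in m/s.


Distance = (33 - 16) / 100 = 0.17 m
dt = (7.3 - 3.8) / 1000 = 0.0035 s
NCV = dist / dt = 48.57 m/s


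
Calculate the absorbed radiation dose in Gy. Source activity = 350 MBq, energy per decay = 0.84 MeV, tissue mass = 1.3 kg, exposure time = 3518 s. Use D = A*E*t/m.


A = 350 MBq = 3.5000e+08 Bq
E = 0.84 MeV = 1.34568e-13 J
D = A*E*t/m = 3.5000e+08*1.34568e-13*3518/1.3
D = 0.1275 Gy


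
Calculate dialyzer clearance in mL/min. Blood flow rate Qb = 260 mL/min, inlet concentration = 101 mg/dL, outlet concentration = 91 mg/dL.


K = Qb * (Cb_in - Cb_out) / Cb_in
K = 260 * (101 - 91) / 101
K = 25.74 mL/min


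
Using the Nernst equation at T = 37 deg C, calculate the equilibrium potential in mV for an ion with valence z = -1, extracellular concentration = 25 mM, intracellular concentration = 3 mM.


E = (RT/(zF)) * ln(C_out/C_in)
T = 37 + 273.15 = 310.15 K
E = (8.314 * 310.15 / (-1 * 96485)) * ln(25/3)
E = -56.66 mV


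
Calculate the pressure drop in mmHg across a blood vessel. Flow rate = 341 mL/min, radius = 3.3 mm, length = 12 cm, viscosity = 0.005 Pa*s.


dP = 8*mu*L*Q / (pi*r^4)
Q = 341 mL/min = 5.68333e-06 m^3/s
dP = 73.2215 Pa = 73.2215 / 133.322 mmHg = 0.5492 mmHg


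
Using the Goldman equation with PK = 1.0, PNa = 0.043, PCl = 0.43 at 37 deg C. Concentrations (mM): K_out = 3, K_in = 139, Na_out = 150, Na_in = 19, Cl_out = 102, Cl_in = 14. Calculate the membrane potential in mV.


Vm = (RT/F)*ln((PK*Ko + PNa*Nao + PCl*Cli)/(PK*Ki + PNa*Nai + PCl*Clo))
Numer = 15.47, Denom = 183.677
Vm = -66.13 mV


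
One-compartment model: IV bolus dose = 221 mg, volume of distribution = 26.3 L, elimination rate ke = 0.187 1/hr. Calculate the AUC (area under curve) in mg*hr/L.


C0 = Dose/Vd = 221/26.3 = 8.40304 mg/L
AUC = C0/ke = 8.40304/0.187
AUC = 44.94 mg*hr/L


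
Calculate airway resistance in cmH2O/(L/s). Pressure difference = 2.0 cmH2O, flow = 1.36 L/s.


R = dP / flow
R = 2.0 / 1.36
R = 1.471 cmH2O/(L/s)


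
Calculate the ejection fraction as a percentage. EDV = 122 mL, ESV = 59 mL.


SV = EDV - ESV = 122 - 59 = 63 mL
EF = SV/EDV * 100 = 63/122 * 100
EF = 51.64%


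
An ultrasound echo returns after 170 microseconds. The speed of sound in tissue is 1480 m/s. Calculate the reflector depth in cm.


depth = c * t / 2
t = 170 us = 1.7000e-04 s
depth = 1480 * 1.7000e-04 / 2
depth = 0.1258 m = 12.58 cm


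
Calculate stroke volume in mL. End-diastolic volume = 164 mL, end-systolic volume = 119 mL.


SV = EDV - ESV
SV = 164 - 119
SV = 45 mL


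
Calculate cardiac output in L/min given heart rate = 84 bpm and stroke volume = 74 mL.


CO = HR * SV
CO = 84 * 74 / 1000
CO = 6.216 L/min


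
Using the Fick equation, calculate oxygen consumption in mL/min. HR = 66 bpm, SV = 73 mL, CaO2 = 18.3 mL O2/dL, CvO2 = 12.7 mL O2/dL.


CO = HR*SV = 66*73/1000 = 4.818 L/min
a-v O2 diff = 18.3 - 12.7 = 5.6 mL/dL
VO2 = CO * (CaO2-CvO2) * 10 dL/L
VO2 = 4.818 * 5.6 * 10
VO2 = 269.8 mL/min


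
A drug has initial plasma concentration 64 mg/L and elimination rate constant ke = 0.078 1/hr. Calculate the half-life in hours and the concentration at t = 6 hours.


t_half = ln(2) / ke = 0.693147 / 0.078 = 8.886 hr
C(t) = C0 * exp(-ke*t) = 64 * exp(-0.078*6)
C(6) = 40.08 mg/L


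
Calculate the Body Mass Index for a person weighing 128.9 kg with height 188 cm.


BMI = weight / height^2
height = 188 cm = 1.88 m
BMI = 128.9 / 1.88^2
BMI = 36.47 kg/m^2


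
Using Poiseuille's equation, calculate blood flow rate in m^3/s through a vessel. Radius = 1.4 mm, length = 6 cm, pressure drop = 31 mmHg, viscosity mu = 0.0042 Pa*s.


Q = pi*r^4*dP / (8*mu*L)
r = 0.0014 m, L = 0.06 m
dP = 31 mmHg = 4132.982 Pa
Q = 2.4742e-05 m^3/s


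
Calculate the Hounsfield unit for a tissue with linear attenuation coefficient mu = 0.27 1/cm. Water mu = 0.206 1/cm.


HU = ((mu_tissue - mu_water) / mu_water) * 1000
HU = ((0.27 - 0.206) / 0.206) * 1000
HU = 310.7


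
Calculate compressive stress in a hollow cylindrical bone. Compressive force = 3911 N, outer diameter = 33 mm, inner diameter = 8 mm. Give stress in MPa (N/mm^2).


A = pi*(r_o^2 - r_i^2)
r_o = 16.5 mm, r_i = 4 mm
A = 805.033 mm^2
sigma = F/A = 3911 / 805.033
sigma = 4.858 MPa


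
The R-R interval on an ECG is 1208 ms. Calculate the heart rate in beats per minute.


HR = 60 / RR_interval(s)
RR = 1208 ms = 1.208 s
HR = 60 / 1.208 = 49.67 bpm


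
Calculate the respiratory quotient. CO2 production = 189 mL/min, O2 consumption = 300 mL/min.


RQ = VCO2 / VO2
RQ = 189 / 300
RQ = 0.63


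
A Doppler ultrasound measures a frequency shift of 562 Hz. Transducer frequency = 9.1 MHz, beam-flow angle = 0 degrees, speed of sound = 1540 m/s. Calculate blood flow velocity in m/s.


v = fd * c / (2 * f0 * cos(theta))
v = 562 * 1540 / (2 * 9.1000e+06 * cos(0))
v = 0.04755 m/s


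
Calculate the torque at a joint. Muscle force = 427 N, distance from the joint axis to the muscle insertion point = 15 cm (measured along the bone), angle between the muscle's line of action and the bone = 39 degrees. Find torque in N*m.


Torque = F * d * sin(theta)   (moment arm = d*sin(theta))
d = 15 cm = 0.15 m
Torque = 427 * 0.15 * sin(39)
Torque = 40.31 N*m


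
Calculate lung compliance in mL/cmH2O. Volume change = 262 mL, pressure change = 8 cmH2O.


C = dV / dP
C = 262 / 8
C = 32.75 mL/cmH2O


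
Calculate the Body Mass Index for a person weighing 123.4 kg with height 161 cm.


BMI = weight / height^2
height = 161 cm = 1.61 m
BMI = 123.4 / 1.61^2
BMI = 47.61 kg/m^2


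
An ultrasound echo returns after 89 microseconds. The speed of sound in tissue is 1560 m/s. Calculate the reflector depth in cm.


depth = c * t / 2
t = 89 us = 8.9000e-05 s
depth = 1560 * 8.9000e-05 / 2
depth = 0.06942 m = 6.942 cm


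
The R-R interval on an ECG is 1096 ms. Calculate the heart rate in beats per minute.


HR = 60 / RR_interval(s)
RR = 1096 ms = 1.096 s
HR = 60 / 1.096 = 54.74 bpm


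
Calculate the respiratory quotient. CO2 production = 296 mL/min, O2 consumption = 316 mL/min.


RQ = VCO2 / VO2
RQ = 296 / 316
RQ = 0.9367


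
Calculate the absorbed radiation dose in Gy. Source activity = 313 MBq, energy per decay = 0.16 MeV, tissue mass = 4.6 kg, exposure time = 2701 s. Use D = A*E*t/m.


A = 313 MBq = 3.1300e+08 Bq
E = 0.16 MeV = 2.5632e-14 J
D = A*E*t/m = 3.1300e+08*2.5632e-14*2701/4.6
D = 0.004711 Gy


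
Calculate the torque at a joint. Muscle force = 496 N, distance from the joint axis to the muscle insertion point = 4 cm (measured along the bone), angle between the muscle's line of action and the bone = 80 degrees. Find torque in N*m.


Torque = F * d * sin(theta)   (moment arm = d*sin(theta))
d = 4 cm = 0.04 m
Torque = 496 * 0.04 * sin(80)
Torque = 19.54 N*m


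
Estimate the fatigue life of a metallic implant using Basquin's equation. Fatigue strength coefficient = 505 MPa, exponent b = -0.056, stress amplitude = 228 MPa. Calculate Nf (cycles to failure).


sigma_a = sigma_f' * (2Nf)^b
2Nf = (sigma_a/sigma_f')^(1/b)
2Nf = (228/505)^(1/-0.056)
2Nf = 1469200
Nf = 734600


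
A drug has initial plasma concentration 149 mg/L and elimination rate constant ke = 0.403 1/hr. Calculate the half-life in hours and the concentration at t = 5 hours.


t_half = ln(2) / ke = 0.693147 / 0.403 = 1.72 hr
C(t) = C0 * exp(-ke*t) = 149 * exp(-0.403*5)
C(5) = 19.86 mg/L


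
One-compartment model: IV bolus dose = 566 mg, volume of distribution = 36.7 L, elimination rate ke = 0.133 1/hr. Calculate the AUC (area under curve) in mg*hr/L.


C0 = Dose/Vd = 566/36.7 = 15.4223 mg/L
AUC = C0/ke = 15.4223/0.133
AUC = 116 mg*hr/L


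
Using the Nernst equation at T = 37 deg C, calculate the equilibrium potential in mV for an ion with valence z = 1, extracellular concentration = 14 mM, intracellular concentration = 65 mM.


E = (RT/(zF)) * ln(C_out/C_in)
T = 37 + 273.15 = 310.15 K
E = (8.314 * 310.15 / (1 * 96485)) * ln(14/65)
E = -41.03 mV


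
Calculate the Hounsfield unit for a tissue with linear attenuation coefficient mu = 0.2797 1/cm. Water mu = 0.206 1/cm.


HU = ((mu_tissue - mu_water) / mu_water) * 1000
HU = ((0.2797 - 0.206) / 0.206) * 1000
HU = 357.8


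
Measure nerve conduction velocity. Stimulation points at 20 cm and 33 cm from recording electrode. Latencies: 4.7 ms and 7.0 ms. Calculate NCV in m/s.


Distance = (33 - 20) / 100 = 0.13 m
dt = (7.0 - 4.7) / 1000 = 0.0023 s
NCV = dist / dt = 56.52 m/s


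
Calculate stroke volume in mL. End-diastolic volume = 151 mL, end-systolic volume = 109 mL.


SV = EDV - ESV
SV = 151 - 109
SV = 42 mL


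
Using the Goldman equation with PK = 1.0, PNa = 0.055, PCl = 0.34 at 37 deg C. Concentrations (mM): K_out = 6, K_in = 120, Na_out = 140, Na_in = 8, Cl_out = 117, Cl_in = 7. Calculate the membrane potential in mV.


Vm = (RT/F)*ln((PK*Ko + PNa*Nao + PCl*Cli)/(PK*Ki + PNa*Nai + PCl*Clo))
Numer = 16.08, Denom = 160.22
Vm = -61.44 mV


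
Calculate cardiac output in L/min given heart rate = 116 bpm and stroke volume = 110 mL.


CO = HR * SV
CO = 116 * 110 / 1000
CO = 12.76 L/min


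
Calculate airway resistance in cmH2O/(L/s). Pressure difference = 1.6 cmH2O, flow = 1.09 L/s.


R = dP / flow
R = 1.6 / 1.09
R = 1.468 cmH2O/(L/s)


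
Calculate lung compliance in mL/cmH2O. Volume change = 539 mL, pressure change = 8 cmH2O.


C = dV / dP
C = 539 / 8
C = 67.38 mL/cmH2O


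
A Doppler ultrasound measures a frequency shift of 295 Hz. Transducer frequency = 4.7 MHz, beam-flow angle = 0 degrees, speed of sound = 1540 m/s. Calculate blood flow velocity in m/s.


v = fd * c / (2 * f0 * cos(theta))
v = 295 * 1540 / (2 * 4.7000e+06 * cos(0))
v = 0.04833 m/s


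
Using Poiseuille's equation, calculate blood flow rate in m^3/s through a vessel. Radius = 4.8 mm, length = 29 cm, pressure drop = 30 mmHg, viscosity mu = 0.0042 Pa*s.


Q = pi*r^4*dP / (8*mu*L)
r = 0.0048 m, L = 0.29 m
dP = 30 mmHg = 3999.66 Pa
Q = 6.8454e-04 m^3/s


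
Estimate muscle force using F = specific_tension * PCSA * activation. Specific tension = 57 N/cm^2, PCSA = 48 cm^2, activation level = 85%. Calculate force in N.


F = sigma * PCSA * activation
F = 57 * 48 * 0.85
F = 2326 N


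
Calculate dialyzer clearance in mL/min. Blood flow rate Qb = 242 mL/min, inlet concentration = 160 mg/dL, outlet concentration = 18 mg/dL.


K = Qb * (Cb_in - Cb_out) / Cb_in
K = 242 * (160 - 18) / 160
K = 214.8 mL/min


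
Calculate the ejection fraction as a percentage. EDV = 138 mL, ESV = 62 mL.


SV = EDV - ESV = 138 - 62 = 76 mL
EF = SV/EDV * 100 = 76/138 * 100
EF = 55.07%


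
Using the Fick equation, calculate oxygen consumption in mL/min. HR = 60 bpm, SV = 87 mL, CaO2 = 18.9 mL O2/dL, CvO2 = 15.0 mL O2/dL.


CO = HR*SV = 60*87/1000 = 5.22 L/min
a-v O2 diff = 18.9 - 15.0 = 3.9 mL/dL
VO2 = CO * (CaO2-CvO2) * 10 dL/L
VO2 = 5.22 * 3.9 * 10
VO2 = 203.6 mL/min


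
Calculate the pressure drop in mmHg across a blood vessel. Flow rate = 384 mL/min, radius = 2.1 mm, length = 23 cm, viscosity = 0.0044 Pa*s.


dP = 8*mu*L*Q / (pi*r^4)
Q = 384 mL/min = 6.4e-06 m^3/s
dP = 848.054 Pa = 848.054 / 133.322 mmHg = 6.361 mmHg


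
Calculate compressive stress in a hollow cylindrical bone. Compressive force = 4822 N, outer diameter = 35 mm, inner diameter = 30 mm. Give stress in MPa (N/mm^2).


A = pi*(r_o^2 - r_i^2)
r_o = 17.5 mm, r_i = 15 mm
A = 255.254 mm^2
sigma = F/A = 4822 / 255.254
sigma = 18.89 MPa


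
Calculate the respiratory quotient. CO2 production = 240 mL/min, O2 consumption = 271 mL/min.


RQ = VCO2 / VO2
RQ = 240 / 271
RQ = 0.8856


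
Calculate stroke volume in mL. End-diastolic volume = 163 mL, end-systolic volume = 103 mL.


SV = EDV - ESV
SV = 163 - 103
SV = 60 mL


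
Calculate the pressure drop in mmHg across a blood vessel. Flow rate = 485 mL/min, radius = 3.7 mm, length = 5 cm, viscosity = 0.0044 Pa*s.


dP = 8*mu*L*Q / (pi*r^4)
Q = 485 mL/min = 8.08333e-06 m^3/s
dP = 24.1627 Pa = 24.1627 / 133.322 mmHg = 0.1812 mmHg


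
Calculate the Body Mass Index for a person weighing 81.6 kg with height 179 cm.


BMI = weight / height^2
height = 179 cm = 1.79 m
BMI = 81.6 / 1.79^2
BMI = 25.47 kg/m^2


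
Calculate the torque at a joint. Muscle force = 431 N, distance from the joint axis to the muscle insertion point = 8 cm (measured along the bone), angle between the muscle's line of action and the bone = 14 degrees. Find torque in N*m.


Torque = F * d * sin(theta)   (moment arm = d*sin(theta))
d = 8 cm = 0.08 m
Torque = 431 * 0.08 * sin(14)
Torque = 8.341 N*m


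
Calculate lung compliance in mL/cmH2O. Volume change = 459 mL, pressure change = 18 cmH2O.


C = dV / dP
C = 459 / 18
C = 25.5 mL/cmH2O


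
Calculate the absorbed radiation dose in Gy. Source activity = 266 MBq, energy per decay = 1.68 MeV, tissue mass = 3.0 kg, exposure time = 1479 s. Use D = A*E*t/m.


A = 266 MBq = 2.6600e+08 Bq
E = 1.68 MeV = 2.69136e-13 J
D = A*E*t/m = 2.6600e+08*2.69136e-13*1479/3.0
D = 0.03529 Gy


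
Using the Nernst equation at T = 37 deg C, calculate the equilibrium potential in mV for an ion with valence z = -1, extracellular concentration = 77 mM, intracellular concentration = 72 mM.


E = (RT/(zF)) * ln(C_out/C_in)
T = 37 + 273.15 = 310.15 K
E = (8.314 * 310.15 / (-1 * 96485)) * ln(77/72)
E = -1.794 mV


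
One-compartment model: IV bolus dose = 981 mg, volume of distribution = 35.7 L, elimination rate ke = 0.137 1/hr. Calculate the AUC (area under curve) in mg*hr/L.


C0 = Dose/Vd = 981/35.7 = 27.479 mg/L
AUC = C0/ke = 27.479/0.137
AUC = 200.6 mg*hr/L


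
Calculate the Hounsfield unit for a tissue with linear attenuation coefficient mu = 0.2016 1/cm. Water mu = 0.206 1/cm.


HU = ((mu_tissue - mu_water) / mu_water) * 1000
HU = ((0.2016 - 0.206) / 0.206) * 1000
HU = -21.36


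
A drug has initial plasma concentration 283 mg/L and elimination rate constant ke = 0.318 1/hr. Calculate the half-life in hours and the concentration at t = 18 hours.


t_half = ln(2) / ke = 0.693147 / 0.318 = 2.18 hr
C(t) = C0 * exp(-ke*t) = 283 * exp(-0.318*18)
C(18) = 0.9245 mg/L


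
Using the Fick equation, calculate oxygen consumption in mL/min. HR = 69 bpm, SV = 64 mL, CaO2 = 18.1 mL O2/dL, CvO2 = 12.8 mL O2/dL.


CO = HR*SV = 69*64/1000 = 4.416 L/min
a-v O2 diff = 18.1 - 12.8 = 5.3 mL/dL
VO2 = CO * (CaO2-CvO2) * 10 dL/L
VO2 = 4.416 * 5.3 * 10
VO2 = 234 mL/min


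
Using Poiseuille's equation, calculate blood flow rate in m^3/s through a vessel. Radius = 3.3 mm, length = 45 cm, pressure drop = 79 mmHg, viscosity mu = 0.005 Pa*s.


Q = pi*r^4*dP / (8*mu*L)
r = 0.0033 m, L = 0.45 m
dP = 79 mmHg = 10532.438 Pa
Q = 2.1800e-04 m^3/s


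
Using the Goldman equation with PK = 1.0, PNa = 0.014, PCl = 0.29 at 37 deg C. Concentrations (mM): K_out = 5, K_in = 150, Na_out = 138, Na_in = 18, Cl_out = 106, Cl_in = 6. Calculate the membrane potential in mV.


Vm = (RT/F)*ln((PK*Ko + PNa*Nao + PCl*Cli)/(PK*Ki + PNa*Nai + PCl*Clo))
Numer = 8.672, Denom = 180.992
Vm = -81.2 mV


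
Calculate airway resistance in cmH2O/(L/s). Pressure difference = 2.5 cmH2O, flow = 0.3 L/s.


R = dP / flow
R = 2.5 / 0.3
R = 8.333 cmH2O/(L/s)


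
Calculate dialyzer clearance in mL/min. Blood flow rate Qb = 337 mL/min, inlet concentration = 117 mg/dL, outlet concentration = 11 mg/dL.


K = Qb * (Cb_in - Cb_out) / Cb_in
K = 337 * (117 - 11) / 117
K = 305.3 mL/min


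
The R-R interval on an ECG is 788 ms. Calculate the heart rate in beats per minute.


HR = 60 / RR_interval(s)
RR = 788 ms = 0.788 s
HR = 60 / 0.788 = 76.14 bpm


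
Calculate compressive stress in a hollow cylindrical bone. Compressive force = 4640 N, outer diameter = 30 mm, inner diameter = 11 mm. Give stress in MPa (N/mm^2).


A = pi*(r_o^2 - r_i^2)
r_o = 15 mm, r_i = 5.5 mm
A = 611.825 mm^2
sigma = F/A = 4640 / 611.825
sigma = 7.584 MPa


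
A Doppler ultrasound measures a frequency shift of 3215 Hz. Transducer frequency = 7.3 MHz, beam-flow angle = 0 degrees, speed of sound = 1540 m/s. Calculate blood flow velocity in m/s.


v = fd * c / (2 * f0 * cos(theta))
v = 3215 * 1540 / (2 * 7.3000e+06 * cos(0))
v = 0.3391 m/s


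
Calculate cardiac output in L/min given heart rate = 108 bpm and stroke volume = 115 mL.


CO = HR * SV
CO = 108 * 115 / 1000
CO = 12.42 L/min


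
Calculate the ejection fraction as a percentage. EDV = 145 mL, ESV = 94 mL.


SV = EDV - ESV = 145 - 94 = 51 mL
EF = SV/EDV * 100 = 51/145 * 100
EF = 35.17%


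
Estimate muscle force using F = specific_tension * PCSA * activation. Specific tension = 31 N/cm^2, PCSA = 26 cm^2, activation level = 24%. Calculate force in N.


F = sigma * PCSA * activation
F = 31 * 26 * 0.24
F = 193.4 N


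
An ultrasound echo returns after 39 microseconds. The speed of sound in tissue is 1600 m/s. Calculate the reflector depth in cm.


depth = c * t / 2
t = 39 us = 3.9000e-05 s
depth = 1600 * 3.9000e-05 / 2
depth = 0.0312 m = 3.12 cm


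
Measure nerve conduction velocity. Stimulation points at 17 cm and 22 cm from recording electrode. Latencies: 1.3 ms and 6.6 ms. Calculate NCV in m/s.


Distance = (22 - 17) / 100 = 0.05 m
dt = (6.6 - 1.3) / 1000 = 0.0053 s
NCV = dist / dt = 9.434 m/s


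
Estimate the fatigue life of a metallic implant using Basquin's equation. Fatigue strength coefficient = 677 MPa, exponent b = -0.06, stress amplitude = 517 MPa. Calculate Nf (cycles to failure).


sigma_a = sigma_f' * (2Nf)^b
2Nf = (sigma_a/sigma_f')^(1/b)
2Nf = (517/677)^(1/-0.06)
2Nf = 89.461346
Nf = 44.73


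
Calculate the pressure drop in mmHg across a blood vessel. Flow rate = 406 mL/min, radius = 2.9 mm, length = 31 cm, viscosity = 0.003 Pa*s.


dP = 8*mu*L*Q / (pi*r^4)
Q = 406 mL/min = 6.76667e-06 m^3/s
dP = 226.572 Pa = 226.572 / 133.322 mmHg = 1.699 mmHg


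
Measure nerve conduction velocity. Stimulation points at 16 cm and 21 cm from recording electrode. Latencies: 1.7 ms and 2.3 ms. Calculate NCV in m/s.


Distance = (21 - 16) / 100 = 0.05 m
dt = (2.3 - 1.7) / 1000 = 6.0000e-04 s
NCV = dist / dt = 83.33 m/s


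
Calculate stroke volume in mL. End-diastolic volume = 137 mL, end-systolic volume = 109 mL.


SV = EDV - ESV
SV = 137 - 109
SV = 28 mL


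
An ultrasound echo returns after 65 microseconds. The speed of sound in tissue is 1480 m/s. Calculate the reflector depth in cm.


depth = c * t / 2
t = 65 us = 6.5000e-05 s
depth = 1480 * 6.5000e-05 / 2
depth = 0.0481 m = 4.81 cm


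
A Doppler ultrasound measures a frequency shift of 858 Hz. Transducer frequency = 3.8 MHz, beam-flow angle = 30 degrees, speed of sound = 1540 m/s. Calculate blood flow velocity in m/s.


v = fd * c / (2 * f0 * cos(theta))
v = 858 * 1540 / (2 * 3.8000e+06 * cos(30))
v = 0.2008 m/s


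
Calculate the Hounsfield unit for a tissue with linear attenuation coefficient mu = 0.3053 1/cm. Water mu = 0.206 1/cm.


HU = ((mu_tissue - mu_water) / mu_water) * 1000
HU = ((0.3053 - 0.206) / 0.206) * 1000
HU = 482


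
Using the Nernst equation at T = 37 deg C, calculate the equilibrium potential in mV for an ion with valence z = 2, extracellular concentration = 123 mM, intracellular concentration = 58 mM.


E = (RT/(zF)) * ln(C_out/C_in)
T = 37 + 273.15 = 310.15 K
E = (8.314 * 310.15 / (2 * 96485)) * ln(123/58)
E = 10.05 mV


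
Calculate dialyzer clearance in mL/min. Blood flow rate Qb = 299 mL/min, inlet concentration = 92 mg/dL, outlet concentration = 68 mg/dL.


K = Qb * (Cb_in - Cb_out) / Cb_in
K = 299 * (92 - 68) / 92
K = 78 mL/min


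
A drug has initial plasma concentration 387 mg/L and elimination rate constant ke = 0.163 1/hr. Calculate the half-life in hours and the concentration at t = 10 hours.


t_half = ln(2) / ke = 0.693147 / 0.163 = 4.252 hr
C(t) = C0 * exp(-ke*t) = 387 * exp(-0.163*10)
C(10) = 75.82 mg/L


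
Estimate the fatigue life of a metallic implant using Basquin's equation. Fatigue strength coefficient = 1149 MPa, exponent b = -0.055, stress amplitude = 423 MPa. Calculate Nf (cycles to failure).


sigma_a = sigma_f' * (2Nf)^b
2Nf = (sigma_a/sigma_f')^(1/b)
2Nf = (423/1149)^(1/-0.055)
2Nf = 77721164
Nf = 3.8861e+07


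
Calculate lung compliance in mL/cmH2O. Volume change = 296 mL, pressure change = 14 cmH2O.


C = dV / dP
C = 296 / 14
C = 21.14 mL/cmH2O


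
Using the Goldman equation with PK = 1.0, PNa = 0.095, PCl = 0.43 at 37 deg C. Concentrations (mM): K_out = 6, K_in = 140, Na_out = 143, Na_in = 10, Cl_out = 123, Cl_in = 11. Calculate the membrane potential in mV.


Vm = (RT/F)*ln((PK*Ko + PNa*Nao + PCl*Cli)/(PK*Ki + PNa*Nai + PCl*Clo))
Numer = 24.315, Denom = 193.84
Vm = -55.48 mV


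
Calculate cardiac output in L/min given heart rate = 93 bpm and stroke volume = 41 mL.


CO = HR * SV
CO = 93 * 41 / 1000
CO = 3.813 L/min


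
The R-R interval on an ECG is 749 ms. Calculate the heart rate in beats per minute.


HR = 60 / RR_interval(s)
RR = 749 ms = 0.749 s
HR = 60 / 0.749 = 80.11 bpm


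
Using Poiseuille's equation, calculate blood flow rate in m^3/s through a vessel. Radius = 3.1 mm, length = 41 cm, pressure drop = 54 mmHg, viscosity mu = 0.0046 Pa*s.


Q = pi*r^4*dP / (8*mu*L)
r = 0.0031 m, L = 0.41 m
dP = 54 mmHg = 7199.388 Pa
Q = 1.3844e-04 m^3/s


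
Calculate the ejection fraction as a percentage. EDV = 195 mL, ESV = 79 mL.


SV = EDV - ESV = 195 - 79 = 116 mL
EF = SV/EDV * 100 = 116/195 * 100
EF = 59.49%


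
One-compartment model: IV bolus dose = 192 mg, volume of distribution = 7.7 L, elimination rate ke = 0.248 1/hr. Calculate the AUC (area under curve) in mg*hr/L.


C0 = Dose/Vd = 192/7.7 = 24.9351 mg/L
AUC = C0/ke = 24.9351/0.248
AUC = 100.5 mg*hr/L


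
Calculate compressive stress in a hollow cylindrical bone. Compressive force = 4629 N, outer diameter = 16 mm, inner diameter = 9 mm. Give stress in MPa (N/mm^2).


A = pi*(r_o^2 - r_i^2)
r_o = 8 mm, r_i = 4.5 mm
A = 137.445 mm^2
sigma = F/A = 4629 / 137.445
sigma = 33.68 MPa


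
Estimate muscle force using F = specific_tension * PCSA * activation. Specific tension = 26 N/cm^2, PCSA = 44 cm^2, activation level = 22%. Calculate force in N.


F = sigma * PCSA * activation
F = 26 * 44 * 0.22
F = 251.7 N


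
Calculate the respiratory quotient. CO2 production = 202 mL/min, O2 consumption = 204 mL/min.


RQ = VCO2 / VO2
RQ = 202 / 204
RQ = 0.9902


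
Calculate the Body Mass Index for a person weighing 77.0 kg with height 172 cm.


BMI = weight / height^2
height = 172 cm = 1.72 m
BMI = 77.0 / 1.72^2
BMI = 26.03 kg/m^2


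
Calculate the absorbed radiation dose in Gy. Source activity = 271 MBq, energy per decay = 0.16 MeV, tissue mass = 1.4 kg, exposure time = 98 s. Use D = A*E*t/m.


A = 271 MBq = 2.7100e+08 Bq
E = 0.16 MeV = 2.5632e-14 J
D = A*E*t/m = 2.7100e+08*2.5632e-14*98/1.4
D = 4.8624e-04 Gy


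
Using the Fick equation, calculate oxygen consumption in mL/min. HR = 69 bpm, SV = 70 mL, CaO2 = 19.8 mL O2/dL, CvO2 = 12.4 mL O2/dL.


CO = HR*SV = 69*70/1000 = 4.83 L/min
a-v O2 diff = 19.8 - 12.4 = 7.4 mL/dL
VO2 = CO * (CaO2-CvO2) * 10 dL/L
VO2 = 4.83 * 7.4 * 10
VO2 = 357.4 mL/min


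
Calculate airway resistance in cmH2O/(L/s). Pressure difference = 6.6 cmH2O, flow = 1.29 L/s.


R = dP / flow
R = 6.6 / 1.29
R = 5.116 cmH2O/(L/s)


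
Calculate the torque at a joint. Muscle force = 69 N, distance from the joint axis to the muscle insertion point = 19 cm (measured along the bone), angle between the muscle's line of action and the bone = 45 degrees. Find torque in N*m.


Torque = F * d * sin(theta)   (moment arm = d*sin(theta))
d = 19 cm = 0.19 m
Torque = 69 * 0.19 * sin(45)
Torque = 9.27 N*m


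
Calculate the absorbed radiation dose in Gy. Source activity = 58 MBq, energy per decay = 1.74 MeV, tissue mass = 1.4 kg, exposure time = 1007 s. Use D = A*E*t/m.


A = 58 MBq = 5.8000e+07 Bq
E = 1.74 MeV = 2.78748e-13 J
D = A*E*t/m = 5.8000e+07*2.78748e-13*1007/1.4
D = 0.01163 Gy


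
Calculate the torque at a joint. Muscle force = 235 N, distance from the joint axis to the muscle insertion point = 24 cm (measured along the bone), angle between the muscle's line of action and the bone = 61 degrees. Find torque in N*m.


Torque = F * d * sin(theta)   (moment arm = d*sin(theta))
d = 24 cm = 0.24 m
Torque = 235 * 0.24 * sin(61)
Torque = 49.33 N*m


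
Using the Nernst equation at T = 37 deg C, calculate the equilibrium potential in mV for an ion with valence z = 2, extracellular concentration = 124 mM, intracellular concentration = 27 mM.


E = (RT/(zF)) * ln(C_out/C_in)
T = 37 + 273.15 = 310.15 K
E = (8.314 * 310.15 / (2 * 96485)) * ln(124/27)
E = 20.37 mV


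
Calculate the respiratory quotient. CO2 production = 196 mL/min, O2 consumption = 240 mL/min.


RQ = VCO2 / VO2
RQ = 196 / 240
RQ = 0.8167


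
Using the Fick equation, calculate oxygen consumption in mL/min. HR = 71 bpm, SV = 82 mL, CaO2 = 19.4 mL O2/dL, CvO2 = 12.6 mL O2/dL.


CO = HR*SV = 71*82/1000 = 5.822 L/min
a-v O2 diff = 19.4 - 12.6 = 6.8 mL/dL
VO2 = CO * (CaO2-CvO2) * 10 dL/L
VO2 = 5.822 * 6.8 * 10
VO2 = 395.9 mL/min


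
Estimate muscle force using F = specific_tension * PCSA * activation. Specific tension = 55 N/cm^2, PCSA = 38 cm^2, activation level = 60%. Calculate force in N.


F = sigma * PCSA * activation
F = 55 * 38 * 0.6
F = 1254 N


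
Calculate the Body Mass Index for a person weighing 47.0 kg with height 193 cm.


BMI = weight / height^2
height = 193 cm = 1.93 m
BMI = 47.0 / 1.93^2
BMI = 12.62 kg/m^2


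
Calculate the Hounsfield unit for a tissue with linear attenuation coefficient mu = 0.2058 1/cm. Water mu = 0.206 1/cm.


HU = ((mu_tissue - mu_water) / mu_water) * 1000
HU = ((0.2058 - 0.206) / 0.206) * 1000
HU = -0.9709


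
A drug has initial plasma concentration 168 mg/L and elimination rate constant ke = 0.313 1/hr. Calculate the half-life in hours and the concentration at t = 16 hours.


t_half = ln(2) / ke = 0.693147 / 0.313 = 2.215 hr
C(t) = C0 * exp(-ke*t) = 168 * exp(-0.313*16)
C(16) = 1.123 mg/L


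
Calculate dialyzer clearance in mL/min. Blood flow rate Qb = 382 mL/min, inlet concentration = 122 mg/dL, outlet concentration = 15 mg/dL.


K = Qb * (Cb_in - Cb_out) / Cb_in
K = 382 * (122 - 15) / 122
K = 335 mL/min


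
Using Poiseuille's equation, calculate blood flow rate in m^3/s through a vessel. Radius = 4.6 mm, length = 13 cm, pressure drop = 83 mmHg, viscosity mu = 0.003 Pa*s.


Q = pi*r^4*dP / (8*mu*L)
r = 0.0046 m, L = 0.13 m
dP = 83 mmHg = 11065.726 Pa
Q = 0.004989 m^3/s


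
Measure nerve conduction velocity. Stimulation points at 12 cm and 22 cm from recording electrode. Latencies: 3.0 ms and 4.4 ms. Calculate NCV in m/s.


Distance = (22 - 12) / 100 = 0.1 m
dt = (4.4 - 3.0) / 1000 = 0.0014 s
NCV = dist / dt = 71.43 m/s


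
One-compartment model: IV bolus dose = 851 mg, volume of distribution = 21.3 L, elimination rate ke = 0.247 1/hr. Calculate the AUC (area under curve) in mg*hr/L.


C0 = Dose/Vd = 851/21.3 = 39.9531 mg/L
AUC = C0/ke = 39.9531/0.247
AUC = 161.8 mg*hr/L


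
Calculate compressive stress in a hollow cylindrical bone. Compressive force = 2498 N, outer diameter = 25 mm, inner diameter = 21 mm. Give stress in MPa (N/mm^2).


A = pi*(r_o^2 - r_i^2)
r_o = 12.5 mm, r_i = 10.5 mm
A = 144.513 mm^2
sigma = F/A = 2498 / 144.513
sigma = 17.29 MPa


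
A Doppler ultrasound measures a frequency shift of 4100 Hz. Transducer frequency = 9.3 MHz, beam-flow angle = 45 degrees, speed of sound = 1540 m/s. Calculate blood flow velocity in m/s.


v = fd * c / (2 * f0 * cos(theta))
v = 4100 * 1540 / (2 * 9.3000e+06 * cos(45))
v = 0.4801 m/s


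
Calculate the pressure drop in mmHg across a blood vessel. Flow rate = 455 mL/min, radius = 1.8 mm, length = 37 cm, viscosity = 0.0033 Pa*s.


dP = 8*mu*L*Q / (pi*r^4)
Q = 455 mL/min = 7.58333e-06 m^3/s
dP = 2246.08 Pa = 2246.08 / 133.322 mmHg = 16.85 mmHg


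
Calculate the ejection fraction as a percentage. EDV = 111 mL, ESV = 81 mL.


SV = EDV - ESV = 111 - 81 = 30 mL
EF = SV/EDV * 100 = 30/111 * 100
EF = 27.03%


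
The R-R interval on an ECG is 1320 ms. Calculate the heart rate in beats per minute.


HR = 60 / RR_interval(s)
RR = 1320 ms = 1.32 s
HR = 60 / 1.32 = 45.45 bpm


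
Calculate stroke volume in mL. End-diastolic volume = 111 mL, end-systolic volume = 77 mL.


SV = EDV - ESV
SV = 111 - 77
SV = 34 mL


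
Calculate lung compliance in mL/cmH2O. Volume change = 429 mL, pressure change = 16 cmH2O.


C = dV / dP
C = 429 / 16
C = 26.81 mL/cmH2O


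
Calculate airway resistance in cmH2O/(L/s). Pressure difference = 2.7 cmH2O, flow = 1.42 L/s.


R = dP / flow
R = 2.7 / 1.42
R = 1.901 cmH2O/(L/s)


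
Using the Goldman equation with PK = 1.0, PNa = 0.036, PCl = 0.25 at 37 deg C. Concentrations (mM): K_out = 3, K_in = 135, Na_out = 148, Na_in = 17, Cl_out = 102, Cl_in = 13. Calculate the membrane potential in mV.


Vm = (RT/F)*ln((PK*Ko + PNa*Nao + PCl*Cli)/(PK*Ki + PNa*Nai + PCl*Clo))
Numer = 11.578, Denom = 161.112
Vm = -70.37 mV


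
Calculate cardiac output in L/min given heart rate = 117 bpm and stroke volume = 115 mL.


CO = HR * SV
CO = 117 * 115 / 1000
CO = 13.46 L/min


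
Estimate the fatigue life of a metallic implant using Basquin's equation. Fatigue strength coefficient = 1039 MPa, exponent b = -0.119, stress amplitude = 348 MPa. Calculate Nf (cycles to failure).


sigma_a = sigma_f' * (2Nf)^b
2Nf = (sigma_a/sigma_f')^(1/b)
2Nf = (348/1039)^(1/-0.119)
2Nf = 9815.2578
Nf = 4908


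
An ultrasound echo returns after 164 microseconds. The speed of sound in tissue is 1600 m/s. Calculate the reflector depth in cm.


depth = c * t / 2
t = 164 us = 1.6400e-04 s
depth = 1600 * 1.6400e-04 / 2
depth = 0.1312 m = 13.12 cm


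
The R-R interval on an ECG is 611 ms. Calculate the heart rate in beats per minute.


HR = 60 / RR_interval(s)
RR = 611 ms = 0.611 s
HR = 60 / 0.611 = 98.2 bpm


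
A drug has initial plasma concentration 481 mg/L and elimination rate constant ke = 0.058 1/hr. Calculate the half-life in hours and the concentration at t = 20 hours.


t_half = ln(2) / ke = 0.693147 / 0.058 = 11.95 hr
C(t) = C0 * exp(-ke*t) = 481 * exp(-0.058*20)
C(20) = 150.8 mg/L


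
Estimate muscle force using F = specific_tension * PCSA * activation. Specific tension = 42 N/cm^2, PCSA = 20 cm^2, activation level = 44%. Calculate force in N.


F = sigma * PCSA * activation
F = 42 * 20 * 0.44
F = 369.6 N


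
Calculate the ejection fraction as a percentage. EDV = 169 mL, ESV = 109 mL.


SV = EDV - ESV = 169 - 109 = 60 mL
EF = SV/EDV * 100 = 60/169 * 100
EF = 35.5%


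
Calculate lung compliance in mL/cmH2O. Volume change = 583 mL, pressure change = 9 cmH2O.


C = dV / dP
C = 583 / 9
C = 64.78 mL/cmH2O


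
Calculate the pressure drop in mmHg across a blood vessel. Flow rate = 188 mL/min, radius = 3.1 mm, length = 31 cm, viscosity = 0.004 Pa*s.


dP = 8*mu*L*Q / (pi*r^4)
Q = 188 mL/min = 3.13333e-06 m^3/s
dP = 107.132 Pa = 107.132 / 133.322 mmHg = 0.8036 mmHg


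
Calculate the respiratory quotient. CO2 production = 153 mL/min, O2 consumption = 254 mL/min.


RQ = VCO2 / VO2
RQ = 153 / 254
RQ = 0.6024


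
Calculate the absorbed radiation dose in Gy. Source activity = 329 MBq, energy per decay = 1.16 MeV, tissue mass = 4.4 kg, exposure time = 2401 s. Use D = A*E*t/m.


A = 329 MBq = 3.2900e+08 Bq
E = 1.16 MeV = 1.85832e-13 J
D = A*E*t/m = 3.2900e+08*1.85832e-13*2401/4.4
D = 0.03336 Gy


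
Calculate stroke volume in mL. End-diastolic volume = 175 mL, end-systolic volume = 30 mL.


SV = EDV - ESV
SV = 175 - 30
SV = 145 mL


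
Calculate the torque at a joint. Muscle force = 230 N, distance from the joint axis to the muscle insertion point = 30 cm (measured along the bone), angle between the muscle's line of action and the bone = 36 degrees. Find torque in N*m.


Torque = F * d * sin(theta)   (moment arm = d*sin(theta))
d = 30 cm = 0.3 m
Torque = 230 * 0.3 * sin(36)
Torque = 40.56 N*m


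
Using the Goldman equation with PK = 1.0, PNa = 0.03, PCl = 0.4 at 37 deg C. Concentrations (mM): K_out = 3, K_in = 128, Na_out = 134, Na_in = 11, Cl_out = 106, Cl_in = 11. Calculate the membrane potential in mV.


Vm = (RT/F)*ln((PK*Ko + PNa*Nao + PCl*Cli)/(PK*Ki + PNa*Nai + PCl*Clo))
Numer = 11.42, Denom = 170.73
Vm = -72.28 mV


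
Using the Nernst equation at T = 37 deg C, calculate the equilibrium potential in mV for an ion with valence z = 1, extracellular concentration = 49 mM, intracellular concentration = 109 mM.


E = (RT/(zF)) * ln(C_out/C_in)
T = 37 + 273.15 = 310.15 K
E = (8.314 * 310.15 / (1 * 96485)) * ln(49/109)
E = -21.37 mV


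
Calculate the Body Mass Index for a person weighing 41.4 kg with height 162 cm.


BMI = weight / height^2
height = 162 cm = 1.62 m
BMI = 41.4 / 1.62^2
BMI = 15.78 kg/m^2


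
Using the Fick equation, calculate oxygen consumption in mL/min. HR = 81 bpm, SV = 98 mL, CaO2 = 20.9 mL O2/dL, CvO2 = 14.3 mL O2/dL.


CO = HR*SV = 81*98/1000 = 7.938 L/min
a-v O2 diff = 20.9 - 14.3 = 6.6 mL/dL
VO2 = CO * (CaO2-CvO2) * 10 dL/L
VO2 = 7.938 * 6.6 * 10
VO2 = 523.9 mL/min


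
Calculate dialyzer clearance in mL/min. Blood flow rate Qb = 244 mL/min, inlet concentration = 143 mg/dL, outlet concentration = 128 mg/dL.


K = Qb * (Cb_in - Cb_out) / Cb_in
K = 244 * (143 - 128) / 143
K = 25.59 mL/min


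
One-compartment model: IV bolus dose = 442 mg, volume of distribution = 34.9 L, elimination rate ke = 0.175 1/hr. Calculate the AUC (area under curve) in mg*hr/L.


C0 = Dose/Vd = 442/34.9 = 12.6648 mg/L
AUC = C0/ke = 12.6648/0.175
AUC = 72.37 mg*hr/L


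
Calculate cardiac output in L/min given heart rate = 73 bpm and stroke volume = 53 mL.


CO = HR * SV
CO = 73 * 53 / 1000
CO = 3.869 L/min


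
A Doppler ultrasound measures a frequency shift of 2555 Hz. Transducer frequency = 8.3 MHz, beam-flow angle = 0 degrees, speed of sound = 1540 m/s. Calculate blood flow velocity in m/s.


v = fd * c / (2 * f0 * cos(theta))
v = 2555 * 1540 / (2 * 8.3000e+06 * cos(0))
v = 0.237 m/s


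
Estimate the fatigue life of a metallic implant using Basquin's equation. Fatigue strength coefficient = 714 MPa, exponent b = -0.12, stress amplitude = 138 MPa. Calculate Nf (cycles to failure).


sigma_a = sigma_f' * (2Nf)^b
2Nf = (sigma_a/sigma_f')^(1/b)
2Nf = (138/714)^(1/-0.12)
2Nf = 888163.07
Nf = 4.441e+05


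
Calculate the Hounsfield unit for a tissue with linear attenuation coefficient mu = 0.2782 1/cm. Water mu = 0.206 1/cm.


HU = ((mu_tissue - mu_water) / mu_water) * 1000
HU = ((0.2782 - 0.206) / 0.206) * 1000
HU = 350.5


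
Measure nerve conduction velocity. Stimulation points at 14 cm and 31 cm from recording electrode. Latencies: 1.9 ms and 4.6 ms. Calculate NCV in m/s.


Distance = (31 - 14) / 100 = 0.17 m
dt = (4.6 - 1.9) / 1000 = 0.0027 s
NCV = dist / dt = 62.96 m/s


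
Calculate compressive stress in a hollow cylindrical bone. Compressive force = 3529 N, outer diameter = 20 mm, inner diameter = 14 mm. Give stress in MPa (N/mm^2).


A = pi*(r_o^2 - r_i^2)
r_o = 10 mm, r_i = 7 mm
A = 160.221 mm^2
sigma = F/A = 3529 / 160.221
sigma = 22.03 MPa


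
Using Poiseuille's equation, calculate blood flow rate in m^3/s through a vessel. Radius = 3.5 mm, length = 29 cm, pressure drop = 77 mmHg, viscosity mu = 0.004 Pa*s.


Q = pi*r^4*dP / (8*mu*L)
r = 0.0035 m, L = 0.29 m
dP = 77 mmHg = 10265.794 Pa
Q = 5.2151e-04 m^3/s


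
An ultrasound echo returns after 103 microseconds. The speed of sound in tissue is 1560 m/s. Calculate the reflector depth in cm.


depth = c * t / 2
t = 103 us = 1.0300e-04 s
depth = 1560 * 1.0300e-04 / 2
depth = 0.08034 m = 8.034 cm


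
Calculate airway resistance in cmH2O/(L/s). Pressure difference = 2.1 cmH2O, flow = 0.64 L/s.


R = dP / flow
R = 2.1 / 0.64
R = 3.281 cmH2O/(L/s)


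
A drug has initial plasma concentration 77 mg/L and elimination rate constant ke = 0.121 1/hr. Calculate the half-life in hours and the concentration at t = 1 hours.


t_half = ln(2) / ke = 0.693147 / 0.121 = 5.728 hr
C(t) = C0 * exp(-ke*t) = 77 * exp(-0.121*1)
C(1) = 68.22 mg/L


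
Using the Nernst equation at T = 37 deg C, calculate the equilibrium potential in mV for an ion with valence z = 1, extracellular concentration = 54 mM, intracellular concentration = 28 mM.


E = (RT/(zF)) * ln(C_out/C_in)
T = 37 + 273.15 = 310.15 K
E = (8.314 * 310.15 / (1 * 96485)) * ln(54/28)
E = 17.55 mV


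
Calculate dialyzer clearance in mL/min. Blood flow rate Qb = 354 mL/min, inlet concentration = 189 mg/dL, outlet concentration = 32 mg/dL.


K = Qb * (Cb_in - Cb_out) / Cb_in
K = 354 * (189 - 32) / 189
K = 294.1 mL/min


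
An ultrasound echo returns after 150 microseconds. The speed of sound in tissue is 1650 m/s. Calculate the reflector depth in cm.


depth = c * t / 2
t = 150 us = 1.5000e-04 s
depth = 1650 * 1.5000e-04 / 2
depth = 0.12375 m = 12.375 cm


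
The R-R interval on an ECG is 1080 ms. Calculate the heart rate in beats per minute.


HR = 60 / RR_interval(s)
RR = 1080 ms = 1.08 s
HR = 60 / 1.08 = 55.56 bpm


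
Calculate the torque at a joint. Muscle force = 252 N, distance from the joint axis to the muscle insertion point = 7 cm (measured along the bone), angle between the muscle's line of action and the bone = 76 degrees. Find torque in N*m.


Torque = F * d * sin(theta)   (moment arm = d*sin(theta))
d = 7 cm = 0.07 m
Torque = 252 * 0.07 * sin(76)
Torque = 17.12 N*m


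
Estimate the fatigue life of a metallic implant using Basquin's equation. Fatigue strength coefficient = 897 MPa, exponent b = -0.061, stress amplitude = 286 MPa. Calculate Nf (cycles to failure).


sigma_a = sigma_f' * (2Nf)^b
2Nf = (sigma_a/sigma_f')^(1/b)
2Nf = (286/897)^(1/-0.061)
2Nf = 1.3744782e+08
Nf = 6.8724e+07


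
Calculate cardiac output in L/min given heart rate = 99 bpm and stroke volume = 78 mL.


CO = HR * SV
CO = 99 * 78 / 1000
CO = 7.722 L/min


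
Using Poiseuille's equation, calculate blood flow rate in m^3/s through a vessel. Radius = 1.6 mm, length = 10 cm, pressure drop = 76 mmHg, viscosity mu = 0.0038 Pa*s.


Q = pi*r^4*dP / (8*mu*L)
r = 0.0016 m, L = 0.1 m
dP = 76 mmHg = 10132.472 Pa
Q = 6.8623e-05 m^3/s


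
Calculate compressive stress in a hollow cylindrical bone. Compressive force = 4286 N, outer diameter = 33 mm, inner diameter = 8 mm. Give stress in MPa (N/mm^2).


A = pi*(r_o^2 - r_i^2)
r_o = 16.5 mm, r_i = 4 mm
A = 805.033 mm^2
sigma = F/A = 4286 / 805.033
sigma = 5.324 MPa


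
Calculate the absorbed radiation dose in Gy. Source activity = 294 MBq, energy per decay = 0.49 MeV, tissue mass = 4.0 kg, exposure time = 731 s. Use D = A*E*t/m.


A = 294 MBq = 2.9400e+08 Bq
E = 0.49 MeV = 7.8498e-14 J
D = A*E*t/m = 2.9400e+08*7.8498e-14*731/4.0
D = 0.004218 Gy


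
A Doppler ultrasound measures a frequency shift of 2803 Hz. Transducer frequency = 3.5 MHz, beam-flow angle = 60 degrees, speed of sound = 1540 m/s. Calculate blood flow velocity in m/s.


v = fd * c / (2 * f0 * cos(theta))
v = 2803 * 1540 / (2 * 3.5000e+06 * cos(60))
v = 1.233 m/s


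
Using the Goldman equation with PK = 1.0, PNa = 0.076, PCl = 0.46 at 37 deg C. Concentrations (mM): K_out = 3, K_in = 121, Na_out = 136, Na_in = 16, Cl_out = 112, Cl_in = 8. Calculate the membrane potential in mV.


Vm = (RT/F)*ln((PK*Ko + PNa*Nao + PCl*Cli)/(PK*Ki + PNa*Nai + PCl*Clo))
Numer = 17.016, Denom = 173.736
Vm = -62.09 mV
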